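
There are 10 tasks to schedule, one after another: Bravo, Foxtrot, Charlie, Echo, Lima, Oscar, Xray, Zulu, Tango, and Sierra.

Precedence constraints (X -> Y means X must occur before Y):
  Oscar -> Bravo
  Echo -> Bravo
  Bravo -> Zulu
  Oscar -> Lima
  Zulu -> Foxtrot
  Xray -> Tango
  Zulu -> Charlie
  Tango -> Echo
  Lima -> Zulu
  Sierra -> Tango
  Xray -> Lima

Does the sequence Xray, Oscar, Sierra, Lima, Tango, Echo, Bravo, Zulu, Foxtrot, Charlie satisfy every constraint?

Checking each listed constraint against this order: for instance, Oscar is in position 2 and Bravo in position 7, so that constraint holds — and the remaining constraints check out the same way.

Yes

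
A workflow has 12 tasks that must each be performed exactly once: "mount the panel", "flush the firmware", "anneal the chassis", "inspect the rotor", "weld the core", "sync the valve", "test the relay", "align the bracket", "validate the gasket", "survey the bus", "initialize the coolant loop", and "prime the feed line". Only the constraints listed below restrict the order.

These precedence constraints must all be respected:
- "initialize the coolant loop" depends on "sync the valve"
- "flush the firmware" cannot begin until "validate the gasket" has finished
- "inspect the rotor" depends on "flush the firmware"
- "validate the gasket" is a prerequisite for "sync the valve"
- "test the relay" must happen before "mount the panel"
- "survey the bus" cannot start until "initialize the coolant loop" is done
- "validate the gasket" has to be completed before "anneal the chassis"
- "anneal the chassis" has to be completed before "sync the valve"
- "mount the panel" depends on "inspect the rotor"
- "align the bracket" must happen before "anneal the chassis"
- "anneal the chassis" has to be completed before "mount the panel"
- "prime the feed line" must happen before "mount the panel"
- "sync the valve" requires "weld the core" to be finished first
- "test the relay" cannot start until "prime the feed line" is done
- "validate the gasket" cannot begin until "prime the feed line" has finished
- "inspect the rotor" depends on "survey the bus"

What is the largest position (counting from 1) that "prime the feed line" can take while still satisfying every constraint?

The tasks that are forced after "prime the feed line", directly or by a chain of constraints, are "mount the panel", "flush the firmware", "anneal the chassis", "inspect the rotor", "sync the valve", "test the relay", "validate the gasket", "survey the bus", "initialize the coolant loop". That's 9 tasks.
So at least 9 tasks follow "prime the feed line", putting "prime the feed line" no later than position 3. That position is achievable by scheduling everything else first.

3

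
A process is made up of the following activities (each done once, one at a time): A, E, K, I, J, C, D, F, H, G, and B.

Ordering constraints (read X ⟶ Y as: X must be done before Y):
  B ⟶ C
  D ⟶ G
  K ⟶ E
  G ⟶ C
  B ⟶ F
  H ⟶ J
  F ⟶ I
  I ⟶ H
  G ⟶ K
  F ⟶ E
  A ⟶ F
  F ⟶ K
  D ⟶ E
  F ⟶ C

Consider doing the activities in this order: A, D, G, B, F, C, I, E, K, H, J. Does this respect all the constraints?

Here K comes after E.
Since K is required before E, the ordering is invalid.

No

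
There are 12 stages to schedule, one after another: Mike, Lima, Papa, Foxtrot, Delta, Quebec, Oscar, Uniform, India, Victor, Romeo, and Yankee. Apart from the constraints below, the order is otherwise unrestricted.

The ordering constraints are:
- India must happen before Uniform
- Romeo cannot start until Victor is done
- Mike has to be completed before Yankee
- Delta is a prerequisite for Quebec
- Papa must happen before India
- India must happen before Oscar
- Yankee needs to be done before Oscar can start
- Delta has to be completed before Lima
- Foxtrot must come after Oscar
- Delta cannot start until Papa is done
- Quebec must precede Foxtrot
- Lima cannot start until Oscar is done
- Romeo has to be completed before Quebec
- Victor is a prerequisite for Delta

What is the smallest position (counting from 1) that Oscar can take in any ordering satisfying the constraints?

5

Working backwards through the constraints from Oscar, its full set of required predecessors is Mike, Papa, India, Yankee — 4 of them.
So at minimum 4 stages come before Oscar, putting Oscar no earlier than position 5. That position is achievable by scheduling exactly those predecessors first.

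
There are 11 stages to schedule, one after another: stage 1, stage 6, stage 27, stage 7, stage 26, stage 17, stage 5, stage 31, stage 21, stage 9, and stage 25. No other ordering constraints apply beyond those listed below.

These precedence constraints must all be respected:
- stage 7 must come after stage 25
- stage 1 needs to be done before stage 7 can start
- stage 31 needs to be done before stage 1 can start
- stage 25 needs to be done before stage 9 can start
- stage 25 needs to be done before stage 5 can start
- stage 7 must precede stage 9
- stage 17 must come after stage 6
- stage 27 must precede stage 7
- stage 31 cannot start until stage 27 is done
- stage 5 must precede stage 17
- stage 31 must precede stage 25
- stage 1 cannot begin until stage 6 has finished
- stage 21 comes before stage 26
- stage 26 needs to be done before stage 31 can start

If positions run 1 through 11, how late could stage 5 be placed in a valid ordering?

10

The only stage forced after stage 5 (directly or by a chain) is stage 17.
So at least 1 stage follows stage 5, putting stage 5 no later than position 10. That position is achievable by scheduling everything else first.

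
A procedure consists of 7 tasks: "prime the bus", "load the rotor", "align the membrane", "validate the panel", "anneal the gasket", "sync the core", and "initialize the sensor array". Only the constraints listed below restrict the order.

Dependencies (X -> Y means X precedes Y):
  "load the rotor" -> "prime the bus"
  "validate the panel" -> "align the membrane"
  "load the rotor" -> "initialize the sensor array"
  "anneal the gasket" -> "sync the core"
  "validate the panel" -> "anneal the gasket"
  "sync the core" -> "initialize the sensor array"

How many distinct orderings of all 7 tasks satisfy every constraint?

78

2 tasks have no prerequisites ("load the rotor", "validate the panel"), so any of them could come first.
Systematically extending each partial ordering one task at a time and counting, there are 78 complete orderings.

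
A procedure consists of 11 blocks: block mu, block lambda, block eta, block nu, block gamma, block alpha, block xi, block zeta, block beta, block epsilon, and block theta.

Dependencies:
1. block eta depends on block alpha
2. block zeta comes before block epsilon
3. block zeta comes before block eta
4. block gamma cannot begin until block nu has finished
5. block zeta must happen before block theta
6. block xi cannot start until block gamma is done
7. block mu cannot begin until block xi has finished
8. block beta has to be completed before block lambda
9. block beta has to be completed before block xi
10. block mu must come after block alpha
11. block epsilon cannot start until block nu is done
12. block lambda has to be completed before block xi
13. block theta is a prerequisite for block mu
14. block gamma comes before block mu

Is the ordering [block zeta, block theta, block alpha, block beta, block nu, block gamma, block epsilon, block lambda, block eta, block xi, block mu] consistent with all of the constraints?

Checking each listed constraint against this order: for instance, block theta is in position 2 and block mu in position 11, so that constraint holds — and the remaining constraints check out the same way.

Yes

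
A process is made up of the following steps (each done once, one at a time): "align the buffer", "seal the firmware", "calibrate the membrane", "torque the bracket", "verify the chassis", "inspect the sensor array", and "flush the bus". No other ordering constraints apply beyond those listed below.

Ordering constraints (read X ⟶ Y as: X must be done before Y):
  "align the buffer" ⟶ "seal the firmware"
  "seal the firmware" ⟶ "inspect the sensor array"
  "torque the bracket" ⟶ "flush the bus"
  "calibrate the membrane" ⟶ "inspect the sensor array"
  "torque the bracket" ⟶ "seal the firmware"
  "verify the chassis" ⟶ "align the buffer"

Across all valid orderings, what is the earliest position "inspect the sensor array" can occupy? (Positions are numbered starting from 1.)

The steps that are forced before "inspect the sensor array", directly or transitively, are "align the buffer", "seal the firmware", "calibrate the membrane", "torque the bracket", "verify the chassis". That's 5 steps.
With 5 mandatory predecessors, the earliest "inspect the sensor array" can sit is position 5+1 = 6, and placing just those 5 first achieves it.

6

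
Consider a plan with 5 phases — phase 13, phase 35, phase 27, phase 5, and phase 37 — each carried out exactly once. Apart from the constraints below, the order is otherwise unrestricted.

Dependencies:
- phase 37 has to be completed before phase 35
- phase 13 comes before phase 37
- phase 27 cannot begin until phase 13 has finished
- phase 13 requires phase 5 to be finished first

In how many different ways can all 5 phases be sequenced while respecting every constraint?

3

Phase 5 is the only phase with nothing required before it, so every ordering starts there.
Counting all ways to extend the partial order to a total order gives 3.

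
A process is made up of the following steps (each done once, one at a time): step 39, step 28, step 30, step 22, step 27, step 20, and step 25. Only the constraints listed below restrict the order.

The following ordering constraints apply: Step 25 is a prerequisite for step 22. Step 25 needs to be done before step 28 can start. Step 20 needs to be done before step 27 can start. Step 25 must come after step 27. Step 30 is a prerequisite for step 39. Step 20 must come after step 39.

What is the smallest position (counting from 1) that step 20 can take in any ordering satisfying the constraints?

The steps that are forced before step 20, directly or transitively, are step 39, step 30. That's 2 steps.
With 2 mandatory predecessors, the earliest step 20 can sit is position 2+1 = 3, and placing just those 2 first achieves it.

3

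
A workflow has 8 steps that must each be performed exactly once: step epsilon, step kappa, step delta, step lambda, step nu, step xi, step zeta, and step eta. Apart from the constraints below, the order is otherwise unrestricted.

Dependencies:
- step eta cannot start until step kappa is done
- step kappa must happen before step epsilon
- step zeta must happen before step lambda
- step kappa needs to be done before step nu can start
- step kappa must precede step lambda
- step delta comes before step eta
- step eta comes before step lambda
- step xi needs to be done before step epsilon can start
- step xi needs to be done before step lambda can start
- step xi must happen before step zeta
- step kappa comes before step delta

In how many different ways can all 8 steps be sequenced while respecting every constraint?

292

2 steps have no prerequisites (step kappa, step xi), so any of them could come first.
Counting all ways to extend the partial order to a total order gives 292.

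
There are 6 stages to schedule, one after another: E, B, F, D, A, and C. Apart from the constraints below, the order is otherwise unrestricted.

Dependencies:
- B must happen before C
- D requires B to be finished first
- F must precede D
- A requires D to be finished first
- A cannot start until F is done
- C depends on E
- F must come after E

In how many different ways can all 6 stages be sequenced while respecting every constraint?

The stages with no prerequisites are E, B; any of them can be placed first.
Systematically extending each partial ordering one stage at a time and counting, there are 11 complete orderings.

11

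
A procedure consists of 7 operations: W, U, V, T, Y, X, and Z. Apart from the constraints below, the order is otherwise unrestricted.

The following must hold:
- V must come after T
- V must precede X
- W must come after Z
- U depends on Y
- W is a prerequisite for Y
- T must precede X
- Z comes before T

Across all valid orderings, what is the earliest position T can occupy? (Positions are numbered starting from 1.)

2

The only operation forced before T (directly or transitively) is Z.
So at minimum 1 operation comes before T, putting T no earlier than position 2. That position is achievable by scheduling exactly that predecessor first.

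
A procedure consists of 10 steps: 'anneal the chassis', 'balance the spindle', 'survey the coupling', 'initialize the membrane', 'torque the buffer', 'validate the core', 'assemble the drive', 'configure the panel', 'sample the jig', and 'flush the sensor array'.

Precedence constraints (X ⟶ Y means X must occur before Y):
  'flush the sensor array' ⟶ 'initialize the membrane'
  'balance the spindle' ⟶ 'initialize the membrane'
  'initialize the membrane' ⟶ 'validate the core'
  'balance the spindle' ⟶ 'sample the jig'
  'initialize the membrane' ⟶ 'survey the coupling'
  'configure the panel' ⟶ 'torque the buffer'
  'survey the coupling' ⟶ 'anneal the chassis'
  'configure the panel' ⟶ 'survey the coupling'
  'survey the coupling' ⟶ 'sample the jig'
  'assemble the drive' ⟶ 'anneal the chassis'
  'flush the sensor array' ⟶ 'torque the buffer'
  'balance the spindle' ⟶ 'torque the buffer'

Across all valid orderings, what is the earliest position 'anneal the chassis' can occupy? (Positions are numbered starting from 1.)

Working backwards through the constraints from 'anneal the chassis', its full set of required predecessors is 'balance the spindle', 'survey the coupling', 'initialize the membrane', 'assemble the drive', 'configure the panel', 'flush the sensor array' — 6 of them.
So at minimum 6 steps come before 'anneal the chassis', putting 'anneal the chassis' no earlier than position 7. That position is achievable by scheduling exactly those predecessors first.

7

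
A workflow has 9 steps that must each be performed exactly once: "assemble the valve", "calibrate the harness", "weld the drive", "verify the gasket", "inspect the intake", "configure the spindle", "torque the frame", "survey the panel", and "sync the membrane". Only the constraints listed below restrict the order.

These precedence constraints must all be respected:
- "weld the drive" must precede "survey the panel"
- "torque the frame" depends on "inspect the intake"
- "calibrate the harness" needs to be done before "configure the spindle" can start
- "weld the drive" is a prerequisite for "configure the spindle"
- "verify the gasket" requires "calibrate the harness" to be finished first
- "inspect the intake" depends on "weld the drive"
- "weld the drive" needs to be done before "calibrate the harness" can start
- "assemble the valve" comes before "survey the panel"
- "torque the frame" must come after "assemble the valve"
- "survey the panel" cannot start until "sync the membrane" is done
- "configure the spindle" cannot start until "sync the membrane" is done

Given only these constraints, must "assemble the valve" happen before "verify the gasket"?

No

Nothing in the constraints links "assemble the valve" and "verify the gasket"; they are unordered relative to each other.
There exist valid orderings with "verify the gasket" before "assemble the valve", so "assemble the valve" is not required to come first.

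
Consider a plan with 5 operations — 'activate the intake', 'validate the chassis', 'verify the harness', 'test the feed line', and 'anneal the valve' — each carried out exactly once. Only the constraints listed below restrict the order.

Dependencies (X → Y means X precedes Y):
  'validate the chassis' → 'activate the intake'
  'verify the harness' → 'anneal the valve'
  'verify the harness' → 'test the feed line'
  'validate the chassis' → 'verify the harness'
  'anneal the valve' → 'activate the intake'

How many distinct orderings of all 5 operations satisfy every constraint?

3

'validate the chassis' is the only operation with nothing required before it, so every ordering starts there.
Enumerating by repeatedly choosing an available operation (one whose prerequisites are all placed) gives 3 distinct complete orderings.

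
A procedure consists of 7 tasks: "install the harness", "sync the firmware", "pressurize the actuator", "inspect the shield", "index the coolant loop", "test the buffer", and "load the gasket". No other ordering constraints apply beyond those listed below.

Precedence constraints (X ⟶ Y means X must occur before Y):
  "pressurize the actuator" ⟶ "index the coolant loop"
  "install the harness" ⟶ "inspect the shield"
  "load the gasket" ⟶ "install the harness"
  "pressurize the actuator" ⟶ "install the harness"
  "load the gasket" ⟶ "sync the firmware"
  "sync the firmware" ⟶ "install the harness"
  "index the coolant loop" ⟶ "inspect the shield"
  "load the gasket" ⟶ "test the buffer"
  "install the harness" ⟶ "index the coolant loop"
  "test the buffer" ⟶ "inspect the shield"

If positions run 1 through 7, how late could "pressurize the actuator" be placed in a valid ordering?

4

Following every chain forward from "pressurize the actuator", the tasks that must come later are "install the harness", "inspect the shield", "index the coolant loop" — 3 of them.
So at least 3 tasks follow "pressurize the actuator", putting "pressurize the actuator" no later than position 4. That position is achievable by scheduling everything else first.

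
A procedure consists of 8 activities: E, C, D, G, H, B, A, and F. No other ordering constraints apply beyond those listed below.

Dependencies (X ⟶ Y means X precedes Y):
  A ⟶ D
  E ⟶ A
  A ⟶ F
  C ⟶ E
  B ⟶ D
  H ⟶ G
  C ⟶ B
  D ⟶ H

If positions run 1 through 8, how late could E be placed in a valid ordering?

Following every chain forward from E, the activities that must come later are D, G, H, A, F — 5 of them.
With 5 mandatory successors out of 8 activities total, the latest slot for E is 8−5 = 3, and it's reachable by doing all non-successors before E.

3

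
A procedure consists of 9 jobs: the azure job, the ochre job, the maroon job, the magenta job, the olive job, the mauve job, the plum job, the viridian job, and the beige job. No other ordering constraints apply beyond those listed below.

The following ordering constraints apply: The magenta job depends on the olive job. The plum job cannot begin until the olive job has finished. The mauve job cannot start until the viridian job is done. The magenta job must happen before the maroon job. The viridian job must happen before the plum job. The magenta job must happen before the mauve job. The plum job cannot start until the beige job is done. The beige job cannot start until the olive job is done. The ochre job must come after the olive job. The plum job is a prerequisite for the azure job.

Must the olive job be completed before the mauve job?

Yes

Tracing the constraints gives a chain: the olive job → the magenta job → the mauve job.
Hence the olive job necessarily comes before the mauve job.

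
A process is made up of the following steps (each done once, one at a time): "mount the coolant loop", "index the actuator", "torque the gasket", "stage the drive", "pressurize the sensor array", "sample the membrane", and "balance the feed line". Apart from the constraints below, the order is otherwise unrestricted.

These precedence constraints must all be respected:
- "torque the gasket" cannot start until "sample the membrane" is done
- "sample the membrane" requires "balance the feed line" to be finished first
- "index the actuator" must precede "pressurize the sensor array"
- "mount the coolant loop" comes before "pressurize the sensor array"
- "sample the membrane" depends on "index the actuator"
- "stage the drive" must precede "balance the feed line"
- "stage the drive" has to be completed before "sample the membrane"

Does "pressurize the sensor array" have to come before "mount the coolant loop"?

The constraints actually force "mount the coolant loop" before "pressurize the sensor array" (via "mount the coolant loop" → "pressurize the sensor array"), not the other way around.
So "pressurize the sensor array" does not have to come before "mount the coolant loop" — it cannot.

No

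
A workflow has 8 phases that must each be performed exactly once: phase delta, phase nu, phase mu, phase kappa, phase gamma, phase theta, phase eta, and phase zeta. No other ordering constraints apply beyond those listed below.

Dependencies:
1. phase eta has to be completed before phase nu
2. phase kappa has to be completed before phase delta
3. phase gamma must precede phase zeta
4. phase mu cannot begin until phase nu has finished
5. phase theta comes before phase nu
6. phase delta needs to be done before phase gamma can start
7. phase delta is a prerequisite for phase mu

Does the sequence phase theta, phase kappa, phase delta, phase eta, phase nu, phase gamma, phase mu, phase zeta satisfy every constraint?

Yes

Every stated constraint is respected: phase theta sits at position 1, ahead of phase nu at position 5, and each of the other listed pairs likewise has the predecessor earlier in the sequence.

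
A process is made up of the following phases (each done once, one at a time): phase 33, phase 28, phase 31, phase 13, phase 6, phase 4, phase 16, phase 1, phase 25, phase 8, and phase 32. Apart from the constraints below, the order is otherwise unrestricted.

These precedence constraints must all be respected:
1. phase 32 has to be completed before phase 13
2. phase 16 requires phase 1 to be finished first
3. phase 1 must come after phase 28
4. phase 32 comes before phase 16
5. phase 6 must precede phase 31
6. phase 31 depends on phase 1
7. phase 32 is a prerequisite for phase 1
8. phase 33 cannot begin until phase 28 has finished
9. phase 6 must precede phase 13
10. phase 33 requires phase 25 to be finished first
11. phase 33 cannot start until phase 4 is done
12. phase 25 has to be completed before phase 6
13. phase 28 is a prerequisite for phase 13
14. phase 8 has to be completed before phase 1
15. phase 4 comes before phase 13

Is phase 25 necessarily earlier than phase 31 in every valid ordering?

Following the dependencies: phase 25 → phase 6 → phase 31.
Hence phase 25 necessarily comes before phase 31.

Yes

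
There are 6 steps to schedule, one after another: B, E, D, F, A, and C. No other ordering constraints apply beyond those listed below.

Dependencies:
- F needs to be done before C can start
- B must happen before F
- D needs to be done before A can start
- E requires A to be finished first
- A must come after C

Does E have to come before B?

There is a chain B → F → C → A → E, which puts B before E.
So E does not have to come before B — it cannot.

No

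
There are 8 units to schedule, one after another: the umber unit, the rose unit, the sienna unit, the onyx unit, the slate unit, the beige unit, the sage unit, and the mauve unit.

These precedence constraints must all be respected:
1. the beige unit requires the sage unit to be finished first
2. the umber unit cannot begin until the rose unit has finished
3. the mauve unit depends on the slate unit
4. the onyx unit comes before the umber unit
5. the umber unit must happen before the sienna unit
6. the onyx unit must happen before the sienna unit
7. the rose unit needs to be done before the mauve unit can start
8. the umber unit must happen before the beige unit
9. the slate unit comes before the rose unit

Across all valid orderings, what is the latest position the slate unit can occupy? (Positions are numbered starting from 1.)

Every unit that must follow the slate unit has to come after it. Tracing all chains starting from the slate unit, those units are: the umber unit, the rose unit, the sienna unit, the beige unit, the mauve unit — 5 in total.
With 5 mandatory successors out of 8 units total, the latest slot for the slate unit is 8−5 = 3, and it's reachable by doing all non-successors before the slate unit.

3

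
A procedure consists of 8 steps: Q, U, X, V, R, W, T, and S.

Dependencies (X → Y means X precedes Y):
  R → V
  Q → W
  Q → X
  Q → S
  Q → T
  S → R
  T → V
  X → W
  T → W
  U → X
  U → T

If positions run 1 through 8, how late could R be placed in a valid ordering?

7

Following the constraints forward from R, its only required successor is V.
So at least 1 step follows R, putting R no later than position 7. That position is achievable by scheduling everything else first.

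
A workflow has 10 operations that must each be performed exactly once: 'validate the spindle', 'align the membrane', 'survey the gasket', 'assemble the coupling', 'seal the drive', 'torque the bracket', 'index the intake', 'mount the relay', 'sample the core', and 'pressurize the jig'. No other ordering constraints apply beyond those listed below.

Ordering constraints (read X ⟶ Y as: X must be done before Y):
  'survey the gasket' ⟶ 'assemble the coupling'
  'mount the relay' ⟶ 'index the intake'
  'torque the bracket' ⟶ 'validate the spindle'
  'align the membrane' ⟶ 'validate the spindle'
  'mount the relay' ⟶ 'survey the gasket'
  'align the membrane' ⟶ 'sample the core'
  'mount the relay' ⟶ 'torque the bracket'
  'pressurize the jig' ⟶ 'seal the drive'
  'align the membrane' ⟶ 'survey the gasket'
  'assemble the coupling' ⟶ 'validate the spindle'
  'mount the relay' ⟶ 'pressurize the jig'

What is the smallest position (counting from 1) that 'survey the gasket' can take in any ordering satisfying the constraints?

The operations that are forced before 'survey the gasket', directly or transitively, are 'align the membrane', 'mount the relay'. That's 2 operations.
So at minimum 2 operations come before 'survey the gasket', putting 'survey the gasket' no earlier than position 3. That position is achievable by scheduling exactly those predecessors first.

3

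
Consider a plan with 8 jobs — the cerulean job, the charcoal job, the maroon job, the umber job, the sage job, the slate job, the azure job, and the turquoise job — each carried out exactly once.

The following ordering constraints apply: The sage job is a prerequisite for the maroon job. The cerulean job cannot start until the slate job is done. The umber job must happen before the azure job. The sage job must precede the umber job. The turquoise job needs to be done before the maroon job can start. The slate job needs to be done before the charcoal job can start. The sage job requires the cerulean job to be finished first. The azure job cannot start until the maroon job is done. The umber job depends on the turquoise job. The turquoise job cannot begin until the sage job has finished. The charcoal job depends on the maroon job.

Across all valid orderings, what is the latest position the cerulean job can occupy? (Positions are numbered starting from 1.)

Following every chain forward from the cerulean job, the jobs that must come later are the charcoal job, the maroon job, the umber job, the sage job, the azure job, the turquoise job — 6 of them.
So at least 6 jobs follow the cerulean job, putting the cerulean job no later than position 2. That position is achievable by scheduling everything else first.

2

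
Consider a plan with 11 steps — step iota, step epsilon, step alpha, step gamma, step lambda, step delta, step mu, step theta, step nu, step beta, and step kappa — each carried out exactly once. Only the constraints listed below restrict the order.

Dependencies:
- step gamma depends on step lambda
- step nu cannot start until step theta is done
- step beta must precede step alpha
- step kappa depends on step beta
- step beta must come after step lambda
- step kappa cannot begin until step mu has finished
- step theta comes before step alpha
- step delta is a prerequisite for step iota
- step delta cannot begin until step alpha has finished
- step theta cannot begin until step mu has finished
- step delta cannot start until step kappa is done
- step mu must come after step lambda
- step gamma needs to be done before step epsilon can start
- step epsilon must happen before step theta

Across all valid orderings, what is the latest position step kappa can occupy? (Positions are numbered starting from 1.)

9

The steps that are forced after step kappa, directly or by a chain of constraints, are step iota, step delta. That's 2 steps.
So at least 2 steps follow step kappa, putting step kappa no later than position 9. That position is achievable by scheduling everything else first.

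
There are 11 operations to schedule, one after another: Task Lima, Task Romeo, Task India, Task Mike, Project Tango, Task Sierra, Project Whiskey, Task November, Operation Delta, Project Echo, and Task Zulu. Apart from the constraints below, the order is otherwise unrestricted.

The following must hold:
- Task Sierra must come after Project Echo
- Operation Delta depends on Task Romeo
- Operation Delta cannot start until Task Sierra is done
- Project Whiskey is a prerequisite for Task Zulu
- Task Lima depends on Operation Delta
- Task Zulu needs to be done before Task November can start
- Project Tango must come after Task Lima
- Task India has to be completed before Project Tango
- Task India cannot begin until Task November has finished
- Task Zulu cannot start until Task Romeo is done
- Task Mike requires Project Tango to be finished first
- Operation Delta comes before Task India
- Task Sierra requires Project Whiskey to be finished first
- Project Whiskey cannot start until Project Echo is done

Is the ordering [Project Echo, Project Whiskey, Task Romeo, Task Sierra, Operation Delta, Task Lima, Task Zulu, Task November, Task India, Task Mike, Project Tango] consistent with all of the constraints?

No

In the proposed order, Task Mike appears before Project Tango.
That contradicts the constraint that Project Tango must precede Task Mike.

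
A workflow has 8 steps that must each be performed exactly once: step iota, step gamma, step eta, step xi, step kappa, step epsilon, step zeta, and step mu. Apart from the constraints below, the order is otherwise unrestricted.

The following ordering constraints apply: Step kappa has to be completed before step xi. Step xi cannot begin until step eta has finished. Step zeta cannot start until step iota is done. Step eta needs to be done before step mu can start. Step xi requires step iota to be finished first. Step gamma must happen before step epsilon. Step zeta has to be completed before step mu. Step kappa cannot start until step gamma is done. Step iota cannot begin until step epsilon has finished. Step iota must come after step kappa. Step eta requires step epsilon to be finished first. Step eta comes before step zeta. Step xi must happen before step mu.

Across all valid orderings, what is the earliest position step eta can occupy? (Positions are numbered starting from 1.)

3

Working backwards through the constraints from step eta, its full set of required predecessors is step gamma, step epsilon — 2 of them.
With 2 mandatory predecessors, the earliest step eta can sit is position 2+1 = 3, and placing just those 2 first achieves it.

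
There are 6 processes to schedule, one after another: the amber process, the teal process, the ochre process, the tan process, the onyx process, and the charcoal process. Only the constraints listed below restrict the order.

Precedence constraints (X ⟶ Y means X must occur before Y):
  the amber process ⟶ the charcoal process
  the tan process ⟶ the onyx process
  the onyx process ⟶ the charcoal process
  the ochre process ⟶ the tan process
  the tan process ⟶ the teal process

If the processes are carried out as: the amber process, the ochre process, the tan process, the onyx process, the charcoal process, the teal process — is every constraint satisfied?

Yes

Going through the constraints one by one, each required predecessor appears earlier in the sequence than its dependent — e.g. the amber process (position 1) is before the charcoal process (position 5), as required.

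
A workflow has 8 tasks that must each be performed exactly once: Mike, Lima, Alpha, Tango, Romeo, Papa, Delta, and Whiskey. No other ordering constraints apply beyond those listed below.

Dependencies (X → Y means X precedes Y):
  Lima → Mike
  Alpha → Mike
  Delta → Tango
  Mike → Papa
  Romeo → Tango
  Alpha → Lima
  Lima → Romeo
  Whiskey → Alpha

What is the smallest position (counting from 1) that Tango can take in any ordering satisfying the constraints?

The tasks that are forced before Tango, directly or transitively, are Lima, Alpha, Romeo, Delta, Whiskey. That's 5 tasks.
So at minimum 5 tasks come before Tango, putting Tango no earlier than position 6. That position is achievable by scheduling exactly those predecessors first.

6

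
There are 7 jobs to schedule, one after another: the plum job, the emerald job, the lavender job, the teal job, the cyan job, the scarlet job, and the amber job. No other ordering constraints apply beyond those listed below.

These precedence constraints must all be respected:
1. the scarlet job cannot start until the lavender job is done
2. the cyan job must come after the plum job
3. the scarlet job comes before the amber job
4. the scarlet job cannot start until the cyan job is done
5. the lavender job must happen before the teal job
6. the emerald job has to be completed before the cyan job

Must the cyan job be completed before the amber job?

Yes

Tracing the constraints gives a chain: the cyan job → the scarlet job → the amber job.
Hence the cyan job necessarily comes before the amber job.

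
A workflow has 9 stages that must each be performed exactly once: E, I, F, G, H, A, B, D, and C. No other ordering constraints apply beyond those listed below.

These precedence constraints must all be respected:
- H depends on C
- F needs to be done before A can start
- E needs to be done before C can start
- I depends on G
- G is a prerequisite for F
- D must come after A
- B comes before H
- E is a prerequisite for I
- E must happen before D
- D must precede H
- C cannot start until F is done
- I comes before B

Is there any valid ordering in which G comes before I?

G is actually forced before I by the constraints, so certainly some valid ordering has G first.

Yes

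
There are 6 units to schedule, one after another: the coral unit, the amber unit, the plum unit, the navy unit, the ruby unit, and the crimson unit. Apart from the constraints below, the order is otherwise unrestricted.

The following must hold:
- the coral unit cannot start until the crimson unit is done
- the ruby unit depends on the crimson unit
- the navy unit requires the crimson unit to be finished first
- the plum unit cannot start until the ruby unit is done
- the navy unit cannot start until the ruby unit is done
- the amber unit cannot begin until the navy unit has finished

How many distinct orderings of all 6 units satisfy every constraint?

15

Only the crimson unit has no prerequisites, so it must go first.
Systematically extending each partial ordering one unit at a time and counting, there are 15 complete orderings.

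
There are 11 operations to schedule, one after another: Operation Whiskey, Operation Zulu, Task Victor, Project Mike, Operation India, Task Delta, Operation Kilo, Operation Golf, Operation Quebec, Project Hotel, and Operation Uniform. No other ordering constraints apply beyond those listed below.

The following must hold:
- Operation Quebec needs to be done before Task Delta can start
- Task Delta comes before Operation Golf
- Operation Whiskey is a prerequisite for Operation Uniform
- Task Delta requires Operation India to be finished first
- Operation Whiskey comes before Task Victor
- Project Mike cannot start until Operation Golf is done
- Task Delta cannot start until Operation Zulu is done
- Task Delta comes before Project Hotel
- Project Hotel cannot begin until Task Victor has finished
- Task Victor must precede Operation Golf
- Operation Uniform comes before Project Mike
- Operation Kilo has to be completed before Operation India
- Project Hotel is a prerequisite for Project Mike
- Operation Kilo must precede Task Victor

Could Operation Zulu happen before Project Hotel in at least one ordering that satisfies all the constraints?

Operation Zulu is actually forced before Project Hotel by the constraints, so certainly some valid ordering has Operation Zulu first.

Yes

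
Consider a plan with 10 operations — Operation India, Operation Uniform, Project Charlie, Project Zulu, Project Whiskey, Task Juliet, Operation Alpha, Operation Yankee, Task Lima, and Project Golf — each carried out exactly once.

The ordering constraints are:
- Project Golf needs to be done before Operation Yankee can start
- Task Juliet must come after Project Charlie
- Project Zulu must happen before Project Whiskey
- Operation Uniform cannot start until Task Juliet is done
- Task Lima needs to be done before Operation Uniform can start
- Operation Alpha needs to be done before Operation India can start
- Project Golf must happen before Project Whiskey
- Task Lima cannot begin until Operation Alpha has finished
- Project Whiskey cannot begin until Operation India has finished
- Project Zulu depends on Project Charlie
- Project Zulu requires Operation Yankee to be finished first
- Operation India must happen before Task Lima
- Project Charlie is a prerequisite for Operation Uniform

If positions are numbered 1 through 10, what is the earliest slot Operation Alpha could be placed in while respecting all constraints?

Operation Alpha has no prerequisites at all, so it can go in position 1.

1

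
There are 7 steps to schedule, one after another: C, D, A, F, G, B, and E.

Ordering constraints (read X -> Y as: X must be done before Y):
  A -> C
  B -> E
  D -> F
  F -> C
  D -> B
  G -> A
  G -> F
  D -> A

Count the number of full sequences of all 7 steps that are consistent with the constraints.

50

2 steps have no prerequisites (D, G), so any of them could come first.
Systematically extending each partial ordering one step at a time and counting, there are 50 complete orderings.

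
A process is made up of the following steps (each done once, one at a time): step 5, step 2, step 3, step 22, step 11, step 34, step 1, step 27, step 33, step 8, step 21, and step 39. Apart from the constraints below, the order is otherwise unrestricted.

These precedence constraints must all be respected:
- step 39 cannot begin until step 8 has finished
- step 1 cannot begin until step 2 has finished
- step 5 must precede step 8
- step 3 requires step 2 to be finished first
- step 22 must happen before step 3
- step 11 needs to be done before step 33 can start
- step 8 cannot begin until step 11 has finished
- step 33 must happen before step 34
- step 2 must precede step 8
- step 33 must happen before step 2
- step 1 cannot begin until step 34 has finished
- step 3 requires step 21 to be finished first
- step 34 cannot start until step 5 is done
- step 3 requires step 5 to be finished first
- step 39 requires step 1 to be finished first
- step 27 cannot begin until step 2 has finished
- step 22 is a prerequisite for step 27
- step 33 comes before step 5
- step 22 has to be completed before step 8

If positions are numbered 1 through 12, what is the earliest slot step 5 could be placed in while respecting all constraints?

3

Every step that must precede step 5 has to come before it. Tracing all chains that end at step 5, those steps are: step 11, step 33 — 2 in total.
With 2 mandatory predecessors, the earliest step 5 can sit is position 2+1 = 3, and placing just those 2 first achieves it.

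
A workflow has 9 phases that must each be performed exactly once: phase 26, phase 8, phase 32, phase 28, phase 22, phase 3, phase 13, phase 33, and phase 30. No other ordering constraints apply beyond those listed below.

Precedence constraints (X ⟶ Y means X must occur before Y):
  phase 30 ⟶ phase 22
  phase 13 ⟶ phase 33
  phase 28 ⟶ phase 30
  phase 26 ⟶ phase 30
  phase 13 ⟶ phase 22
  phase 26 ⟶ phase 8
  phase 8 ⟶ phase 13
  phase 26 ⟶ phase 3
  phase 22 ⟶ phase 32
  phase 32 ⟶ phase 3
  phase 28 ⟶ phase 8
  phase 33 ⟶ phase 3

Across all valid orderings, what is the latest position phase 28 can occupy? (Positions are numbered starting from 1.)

Following every chain forward from phase 28, the phases that must come later are phase 8, phase 32, phase 22, phase 3, phase 13, phase 33, phase 30 — 7 of them.
So at least 7 phases follow phase 28, putting phase 28 no later than position 2. That position is achievable by scheduling everything else first.

2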